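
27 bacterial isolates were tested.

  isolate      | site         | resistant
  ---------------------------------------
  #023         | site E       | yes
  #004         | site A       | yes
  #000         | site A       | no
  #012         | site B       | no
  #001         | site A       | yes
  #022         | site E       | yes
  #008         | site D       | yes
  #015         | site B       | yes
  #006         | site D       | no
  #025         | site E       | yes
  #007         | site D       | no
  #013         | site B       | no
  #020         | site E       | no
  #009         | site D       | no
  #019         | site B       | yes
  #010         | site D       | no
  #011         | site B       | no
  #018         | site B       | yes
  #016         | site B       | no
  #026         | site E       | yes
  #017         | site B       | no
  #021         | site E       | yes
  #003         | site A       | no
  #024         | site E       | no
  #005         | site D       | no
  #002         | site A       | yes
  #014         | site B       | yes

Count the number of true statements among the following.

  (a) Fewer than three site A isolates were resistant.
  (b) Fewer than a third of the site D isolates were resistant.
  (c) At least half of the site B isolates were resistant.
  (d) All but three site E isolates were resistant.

1

(a) site A: |A| = 5, |A ∩ B| = 3; needs |A ∩ B| < 3 — false.
(b) site D: |A| = 6, |A ∩ B| = 1; needs |A ∩ B| / |A| < 1/3 — true.
(c) site B: |A| = 9, |A ∩ B| = 4; needs |A ∩ B| ≥ |A ∖ B| — false.
(d) site E: |A| = 7, |A ∩ B| = 5; needs |A ∖ B| = 3 — false.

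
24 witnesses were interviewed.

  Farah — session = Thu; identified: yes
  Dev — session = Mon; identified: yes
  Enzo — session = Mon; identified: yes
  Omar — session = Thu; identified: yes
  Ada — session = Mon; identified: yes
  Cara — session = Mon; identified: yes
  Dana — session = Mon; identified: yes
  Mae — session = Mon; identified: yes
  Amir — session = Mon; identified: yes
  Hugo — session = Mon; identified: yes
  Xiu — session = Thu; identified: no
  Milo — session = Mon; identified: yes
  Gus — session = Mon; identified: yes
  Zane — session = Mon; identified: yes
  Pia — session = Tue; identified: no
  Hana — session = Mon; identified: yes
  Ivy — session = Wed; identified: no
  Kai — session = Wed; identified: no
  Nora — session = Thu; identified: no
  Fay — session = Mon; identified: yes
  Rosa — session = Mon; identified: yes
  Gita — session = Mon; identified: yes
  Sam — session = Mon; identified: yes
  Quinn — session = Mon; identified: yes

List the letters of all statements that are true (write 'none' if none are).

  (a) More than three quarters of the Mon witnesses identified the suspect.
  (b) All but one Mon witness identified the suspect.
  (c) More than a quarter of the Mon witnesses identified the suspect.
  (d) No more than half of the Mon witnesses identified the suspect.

(a), (c)

|A| = 17, |A ∩ B| = 17, |A ∖ B| = 0.
(a) |A ∩ B| / |A| > 3/4: holds.
(b) |A ∖ B| = 1: fails.
(c) |A ∩ B| / |A| > 1/4: holds.
(d) |A ∩ B| ≤ |A ∖ B|: fails.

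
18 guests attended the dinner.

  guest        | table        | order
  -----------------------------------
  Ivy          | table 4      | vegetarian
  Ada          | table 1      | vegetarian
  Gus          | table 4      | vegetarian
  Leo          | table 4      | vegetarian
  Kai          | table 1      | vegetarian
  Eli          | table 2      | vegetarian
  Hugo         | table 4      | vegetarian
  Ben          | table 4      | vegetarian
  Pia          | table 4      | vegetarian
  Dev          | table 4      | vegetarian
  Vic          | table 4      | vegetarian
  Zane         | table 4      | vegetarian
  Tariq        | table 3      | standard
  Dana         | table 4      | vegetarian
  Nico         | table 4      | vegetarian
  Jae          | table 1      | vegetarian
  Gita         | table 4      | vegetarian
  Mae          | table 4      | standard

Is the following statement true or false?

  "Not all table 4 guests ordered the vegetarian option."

True

The determiner here denotes the relation: A ⊄ B (|A ∖ B| ≥ 1).
A (the restrictor) = {Ivy, Gus, Leo, Hugo, Ben, Pia, Dev, Vic, Zane, Dana, Nico, Gita, Mae}, |A| = 13.
A ∖ B = {Mae}, so |A ∖ B| = 1.
So the statement is true.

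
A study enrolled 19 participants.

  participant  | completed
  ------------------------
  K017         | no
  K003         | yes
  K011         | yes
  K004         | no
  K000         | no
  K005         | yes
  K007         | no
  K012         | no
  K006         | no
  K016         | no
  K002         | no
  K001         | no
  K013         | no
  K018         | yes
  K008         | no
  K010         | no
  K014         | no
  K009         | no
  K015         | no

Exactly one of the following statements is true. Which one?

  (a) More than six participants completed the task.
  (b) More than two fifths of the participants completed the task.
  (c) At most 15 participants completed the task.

(c)

|A| = 19, |A ∩ B| = 4, |A ∖ B| = 15.
(a) requires |A ∩ B| > 6: false.
(b) requires |A ∩ B| / |A| > 2/5: false.
(c) requires |A ∩ B| ≤ 15: true.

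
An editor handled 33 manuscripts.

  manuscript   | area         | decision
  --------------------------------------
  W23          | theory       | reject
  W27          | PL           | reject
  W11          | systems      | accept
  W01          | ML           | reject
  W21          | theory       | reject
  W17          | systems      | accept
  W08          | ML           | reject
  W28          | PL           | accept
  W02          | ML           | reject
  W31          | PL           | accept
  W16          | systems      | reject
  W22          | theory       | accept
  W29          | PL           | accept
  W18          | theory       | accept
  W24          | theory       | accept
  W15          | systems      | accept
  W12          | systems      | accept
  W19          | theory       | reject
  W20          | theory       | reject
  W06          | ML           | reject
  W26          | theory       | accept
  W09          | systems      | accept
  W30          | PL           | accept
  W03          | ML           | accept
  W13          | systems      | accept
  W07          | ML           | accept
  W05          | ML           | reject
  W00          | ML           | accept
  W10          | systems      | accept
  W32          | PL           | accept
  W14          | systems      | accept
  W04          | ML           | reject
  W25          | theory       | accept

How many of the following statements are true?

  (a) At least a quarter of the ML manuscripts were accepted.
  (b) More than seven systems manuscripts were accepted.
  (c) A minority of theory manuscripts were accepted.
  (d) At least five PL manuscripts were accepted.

(a) ML: |A| = 9, |A ∩ B| = 3; needs |A ∩ B| / |A| ≥ 1/4 — true.
(b) systems: |A| = 9, |A ∩ B| = 8; needs |A ∩ B| > 7 — true.
(c) theory: |A| = 9, |A ∩ B| = 5; needs |A ∩ B| < |A ∖ B| — false.
(d) PL: |A| = 6, |A ∩ B| = 5; needs |A ∩ B| ≥ 5 — true.

3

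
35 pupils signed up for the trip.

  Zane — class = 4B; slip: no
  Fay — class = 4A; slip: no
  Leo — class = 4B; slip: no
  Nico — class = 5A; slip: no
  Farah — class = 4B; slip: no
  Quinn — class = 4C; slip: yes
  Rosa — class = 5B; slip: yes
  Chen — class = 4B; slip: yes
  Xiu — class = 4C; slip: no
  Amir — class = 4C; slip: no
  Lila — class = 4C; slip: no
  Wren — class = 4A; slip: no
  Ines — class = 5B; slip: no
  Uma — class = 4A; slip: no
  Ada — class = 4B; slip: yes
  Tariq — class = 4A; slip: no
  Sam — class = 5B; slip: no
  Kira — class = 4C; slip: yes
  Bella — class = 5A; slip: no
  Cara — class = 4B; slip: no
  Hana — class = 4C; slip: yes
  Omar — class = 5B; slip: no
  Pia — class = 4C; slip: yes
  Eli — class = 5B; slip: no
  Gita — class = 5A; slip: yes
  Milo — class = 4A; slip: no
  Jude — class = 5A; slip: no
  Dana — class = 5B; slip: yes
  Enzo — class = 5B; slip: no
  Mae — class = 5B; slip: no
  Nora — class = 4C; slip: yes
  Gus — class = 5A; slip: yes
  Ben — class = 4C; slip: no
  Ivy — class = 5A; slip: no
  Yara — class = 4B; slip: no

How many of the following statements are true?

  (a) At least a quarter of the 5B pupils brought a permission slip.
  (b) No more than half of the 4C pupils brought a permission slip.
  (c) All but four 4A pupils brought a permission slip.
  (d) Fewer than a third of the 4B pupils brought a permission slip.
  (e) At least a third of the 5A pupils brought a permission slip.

(a) 5B: |A| = 8, |A ∩ B| = 2; needs |A ∩ B| / |A| ≥ 1/4 — true.
(b) 4C: |A| = 9, |A ∩ B| = 5; needs |A ∩ B| ≤ |A ∖ B| — false.
(c) 4A: |A| = 5, |A ∩ B| = 0; needs |A ∖ B| = 4 — false.
(d) 4B: |A| = 7, |A ∩ B| = 2; needs |A ∩ B| / |A| < 1/3 — true.
(e) 5A: |A| = 6, |A ∩ B| = 2; needs |A ∩ B| / |A| ≥ 1/3 — true.

3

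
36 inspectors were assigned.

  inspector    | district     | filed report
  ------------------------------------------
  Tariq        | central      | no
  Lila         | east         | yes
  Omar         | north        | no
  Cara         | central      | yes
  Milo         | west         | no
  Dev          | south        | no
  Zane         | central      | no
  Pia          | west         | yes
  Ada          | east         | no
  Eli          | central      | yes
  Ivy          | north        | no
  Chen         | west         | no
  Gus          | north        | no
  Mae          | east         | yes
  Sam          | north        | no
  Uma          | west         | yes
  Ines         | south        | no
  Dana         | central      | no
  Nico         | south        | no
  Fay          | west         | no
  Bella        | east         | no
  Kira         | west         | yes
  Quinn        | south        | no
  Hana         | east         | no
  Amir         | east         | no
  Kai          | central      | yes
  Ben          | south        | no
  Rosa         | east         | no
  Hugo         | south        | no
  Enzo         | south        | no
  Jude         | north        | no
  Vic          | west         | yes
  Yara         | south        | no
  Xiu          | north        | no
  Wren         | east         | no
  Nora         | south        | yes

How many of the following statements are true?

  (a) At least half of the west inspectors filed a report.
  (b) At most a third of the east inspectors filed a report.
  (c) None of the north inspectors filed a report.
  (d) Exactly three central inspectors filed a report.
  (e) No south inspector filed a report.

4

(a) west: |A| = 7, |A ∩ B| = 4; needs |A ∩ B| ≥ |A ∖ B| — true.
(b) east: |A| = 8, |A ∩ B| = 2; needs |A ∩ B| / |A| ≤ 1/3 — true.
(c) north: |A| = 6, |A ∩ B| = 0; needs A ∩ B = ∅ (|A ∩ B| = 0) — true.
(d) central: |A| = 6, |A ∩ B| = 3; needs |A ∩ B| = 3 — true.
(e) south: |A| = 9, |A ∩ B| = 1; needs A ∩ B = ∅ (|A ∩ B| = 0) — false.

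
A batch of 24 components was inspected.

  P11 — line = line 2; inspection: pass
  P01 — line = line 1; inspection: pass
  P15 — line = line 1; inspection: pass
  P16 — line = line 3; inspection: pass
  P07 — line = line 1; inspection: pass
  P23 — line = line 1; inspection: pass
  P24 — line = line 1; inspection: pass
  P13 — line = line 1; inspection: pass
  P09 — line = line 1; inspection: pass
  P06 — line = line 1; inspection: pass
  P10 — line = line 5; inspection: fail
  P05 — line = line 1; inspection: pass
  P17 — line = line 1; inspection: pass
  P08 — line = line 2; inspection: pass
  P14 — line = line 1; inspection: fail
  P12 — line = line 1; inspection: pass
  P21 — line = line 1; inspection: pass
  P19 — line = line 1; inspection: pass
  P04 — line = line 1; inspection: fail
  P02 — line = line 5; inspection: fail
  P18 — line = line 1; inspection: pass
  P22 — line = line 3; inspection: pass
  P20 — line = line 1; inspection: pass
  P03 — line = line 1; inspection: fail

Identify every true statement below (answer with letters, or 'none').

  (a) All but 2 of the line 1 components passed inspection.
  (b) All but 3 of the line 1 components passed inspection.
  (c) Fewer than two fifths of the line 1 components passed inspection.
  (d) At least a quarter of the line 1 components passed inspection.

(b), (d)

|A| = 18, |A ∩ B| = 15, |A ∖ B| = 3.
(a) |A ∖ B| = 2: fails.
(b) |A ∖ B| = 3: holds.
(c) |A ∩ B| / |A| < 2/5: fails.
(d) |A ∩ B| / |A| ≥ 1/4: holds.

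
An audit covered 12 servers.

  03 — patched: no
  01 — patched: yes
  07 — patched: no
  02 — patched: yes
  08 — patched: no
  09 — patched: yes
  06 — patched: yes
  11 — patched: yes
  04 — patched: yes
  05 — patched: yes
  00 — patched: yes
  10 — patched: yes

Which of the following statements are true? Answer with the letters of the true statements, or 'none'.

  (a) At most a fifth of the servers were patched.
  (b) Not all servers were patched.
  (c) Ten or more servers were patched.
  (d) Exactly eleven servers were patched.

|A| = 12, |A ∩ B| = 9, |A ∖ B| = 3.
(a) |A ∩ B| / |A| ≤ 1/5: fails.
(b) A ⊄ B (|A ∖ B| ≥ 1): holds.
(c) |A ∩ B| ≥ 10: fails.
(d) |A ∩ B| = 11: fails.

(b)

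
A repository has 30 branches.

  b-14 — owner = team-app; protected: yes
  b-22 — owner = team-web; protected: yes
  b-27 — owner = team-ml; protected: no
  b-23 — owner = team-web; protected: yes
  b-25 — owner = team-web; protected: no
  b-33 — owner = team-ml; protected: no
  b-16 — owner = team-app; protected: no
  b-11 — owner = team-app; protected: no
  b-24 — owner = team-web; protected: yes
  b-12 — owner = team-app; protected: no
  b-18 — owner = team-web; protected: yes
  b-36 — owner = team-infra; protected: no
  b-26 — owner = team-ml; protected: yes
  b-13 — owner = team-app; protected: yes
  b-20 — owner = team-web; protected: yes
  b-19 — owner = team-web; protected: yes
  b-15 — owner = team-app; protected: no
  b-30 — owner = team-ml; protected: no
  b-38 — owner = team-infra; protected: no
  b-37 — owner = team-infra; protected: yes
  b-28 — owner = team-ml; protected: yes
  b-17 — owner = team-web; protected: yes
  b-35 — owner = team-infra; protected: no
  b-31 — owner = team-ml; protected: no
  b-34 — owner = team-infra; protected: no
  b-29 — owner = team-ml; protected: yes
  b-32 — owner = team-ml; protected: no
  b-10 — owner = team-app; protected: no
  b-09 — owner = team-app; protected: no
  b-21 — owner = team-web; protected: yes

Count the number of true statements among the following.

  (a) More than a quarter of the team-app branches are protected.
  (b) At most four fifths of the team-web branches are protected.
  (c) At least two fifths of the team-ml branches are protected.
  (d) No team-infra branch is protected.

(a) team-app: |A| = 8, |A ∩ B| = 2; needs |A ∩ B| / |A| > 1/4 — false.
(b) team-web: |A| = 9, |A ∩ B| = 8; needs |A ∩ B| / |A| ≤ 4/5 — false.
(c) team-ml: |A| = 8, |A ∩ B| = 3; needs |A ∩ B| / |A| ≥ 2/5 — false.
(d) team-infra: |A| = 5, |A ∩ B| = 1; needs A ∩ B = ∅ (|A ∩ B| = 0) — false.

0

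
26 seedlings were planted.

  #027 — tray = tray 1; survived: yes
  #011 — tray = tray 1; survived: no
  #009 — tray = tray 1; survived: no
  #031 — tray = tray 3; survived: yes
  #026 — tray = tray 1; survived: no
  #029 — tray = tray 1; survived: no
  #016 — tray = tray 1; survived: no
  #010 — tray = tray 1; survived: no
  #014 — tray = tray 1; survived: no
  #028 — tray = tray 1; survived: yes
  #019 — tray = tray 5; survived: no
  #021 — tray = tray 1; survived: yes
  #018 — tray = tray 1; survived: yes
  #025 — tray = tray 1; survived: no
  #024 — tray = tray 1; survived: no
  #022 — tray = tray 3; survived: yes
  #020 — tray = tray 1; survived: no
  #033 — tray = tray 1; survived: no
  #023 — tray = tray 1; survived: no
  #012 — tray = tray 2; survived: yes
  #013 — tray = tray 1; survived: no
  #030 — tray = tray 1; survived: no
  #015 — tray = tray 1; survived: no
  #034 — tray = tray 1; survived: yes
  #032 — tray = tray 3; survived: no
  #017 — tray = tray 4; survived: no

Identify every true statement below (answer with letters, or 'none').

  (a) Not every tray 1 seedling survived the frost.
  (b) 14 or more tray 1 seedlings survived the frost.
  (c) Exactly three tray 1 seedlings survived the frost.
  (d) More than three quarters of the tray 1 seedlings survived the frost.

(a)

|A| = 20, |A ∩ B| = 5, |A ∖ B| = 15.
(a) A ⊄ B (|A ∖ B| ≥ 1): holds.
(b) |A ∩ B| ≥ 14: fails.
(c) |A ∩ B| = 3: fails.
(d) |A ∩ B| / |A| > 3/4: fails.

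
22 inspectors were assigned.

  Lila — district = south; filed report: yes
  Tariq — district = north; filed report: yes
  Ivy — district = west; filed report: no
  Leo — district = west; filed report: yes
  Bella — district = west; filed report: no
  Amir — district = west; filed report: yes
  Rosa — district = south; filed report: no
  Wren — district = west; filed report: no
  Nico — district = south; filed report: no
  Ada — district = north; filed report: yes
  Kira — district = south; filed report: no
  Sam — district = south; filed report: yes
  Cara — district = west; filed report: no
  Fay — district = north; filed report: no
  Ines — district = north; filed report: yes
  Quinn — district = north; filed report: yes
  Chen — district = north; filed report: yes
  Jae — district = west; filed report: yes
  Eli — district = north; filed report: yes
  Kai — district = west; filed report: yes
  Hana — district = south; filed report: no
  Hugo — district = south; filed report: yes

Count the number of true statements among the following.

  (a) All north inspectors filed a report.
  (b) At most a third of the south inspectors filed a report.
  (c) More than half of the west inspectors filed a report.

(a) north: |A| = 7, |A ∩ B| = 6; needs A ⊆ B, i.e. every element of A is in B (|A ∖ B| = 0) — false.
(b) south: |A| = 7, |A ∩ B| = 3; needs |A ∩ B| / |A| ≤ 1/3 — false.
(c) west: |A| = 8, |A ∩ B| = 4; needs |A ∩ B| > |A ∖ B| — false.

0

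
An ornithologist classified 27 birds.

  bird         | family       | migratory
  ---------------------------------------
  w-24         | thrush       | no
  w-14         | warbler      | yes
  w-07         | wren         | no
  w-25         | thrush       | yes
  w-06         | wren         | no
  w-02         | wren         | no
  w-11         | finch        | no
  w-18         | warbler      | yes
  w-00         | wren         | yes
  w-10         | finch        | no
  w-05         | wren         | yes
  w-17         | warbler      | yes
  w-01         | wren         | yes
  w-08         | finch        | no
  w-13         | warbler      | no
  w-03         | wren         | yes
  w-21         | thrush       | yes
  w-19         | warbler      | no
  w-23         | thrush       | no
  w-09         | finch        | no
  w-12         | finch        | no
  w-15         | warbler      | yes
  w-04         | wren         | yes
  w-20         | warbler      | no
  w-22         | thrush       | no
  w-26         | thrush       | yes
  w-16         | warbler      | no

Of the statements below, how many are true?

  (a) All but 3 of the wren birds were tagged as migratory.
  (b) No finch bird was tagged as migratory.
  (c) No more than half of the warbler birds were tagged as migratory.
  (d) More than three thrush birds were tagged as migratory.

(a) wren: |A| = 8, |A ∩ B| = 5; needs |A ∖ B| = 3 — true.
(b) finch: |A| = 5, |A ∩ B| = 0; needs A ∩ B = ∅ (|A ∩ B| = 0) — true.
(c) warbler: |A| = 8, |A ∩ B| = 4; needs |A ∩ B| ≤ |A ∖ B| — true.
(d) thrush: |A| = 6, |A ∩ B| = 3; needs |A ∩ B| > 3 — false.

3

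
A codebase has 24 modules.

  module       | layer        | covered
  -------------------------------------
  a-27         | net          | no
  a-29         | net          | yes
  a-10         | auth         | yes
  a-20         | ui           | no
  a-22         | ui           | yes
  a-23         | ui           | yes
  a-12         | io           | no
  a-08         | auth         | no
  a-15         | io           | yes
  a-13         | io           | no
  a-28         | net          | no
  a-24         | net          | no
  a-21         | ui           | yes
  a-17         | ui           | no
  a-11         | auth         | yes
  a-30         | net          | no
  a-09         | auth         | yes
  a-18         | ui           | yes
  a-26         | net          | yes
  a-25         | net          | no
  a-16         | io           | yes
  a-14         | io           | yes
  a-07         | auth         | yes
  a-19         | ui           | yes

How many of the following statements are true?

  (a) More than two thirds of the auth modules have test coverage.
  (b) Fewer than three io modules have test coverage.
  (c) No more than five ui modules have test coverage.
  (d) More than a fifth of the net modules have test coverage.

(a) auth: |A| = 5, |A ∩ B| = 4; needs |A ∩ B| / |A| > 2/3 — true.
(b) io: |A| = 5, |A ∩ B| = 3; needs |A ∩ B| < 3 — false.
(c) ui: |A| = 7, |A ∩ B| = 5; needs |A ∩ B| ≤ 5 — true.
(d) net: |A| = 7, |A ∩ B| = 2; needs |A ∩ B| / |A| > 1/5 — true.

3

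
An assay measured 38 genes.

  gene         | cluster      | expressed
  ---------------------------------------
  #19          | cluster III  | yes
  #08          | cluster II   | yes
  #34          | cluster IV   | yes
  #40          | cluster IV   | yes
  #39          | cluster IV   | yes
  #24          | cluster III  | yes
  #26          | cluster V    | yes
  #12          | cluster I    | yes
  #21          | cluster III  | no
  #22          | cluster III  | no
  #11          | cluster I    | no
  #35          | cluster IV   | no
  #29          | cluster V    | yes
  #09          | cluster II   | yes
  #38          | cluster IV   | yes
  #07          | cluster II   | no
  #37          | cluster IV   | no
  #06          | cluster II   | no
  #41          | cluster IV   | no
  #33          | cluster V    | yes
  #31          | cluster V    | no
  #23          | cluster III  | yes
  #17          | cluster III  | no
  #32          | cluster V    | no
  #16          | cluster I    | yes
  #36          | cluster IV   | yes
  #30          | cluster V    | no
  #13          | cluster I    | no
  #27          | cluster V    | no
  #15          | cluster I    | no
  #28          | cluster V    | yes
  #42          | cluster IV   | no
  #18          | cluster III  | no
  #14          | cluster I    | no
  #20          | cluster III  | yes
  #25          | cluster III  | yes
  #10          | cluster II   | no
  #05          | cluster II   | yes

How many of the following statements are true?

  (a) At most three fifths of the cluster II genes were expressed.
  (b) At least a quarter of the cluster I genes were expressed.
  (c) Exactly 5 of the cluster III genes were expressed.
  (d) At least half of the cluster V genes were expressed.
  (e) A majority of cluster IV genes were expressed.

(a) cluster II: |A| = 6, |A ∩ B| = 3; needs |A ∩ B| / |A| ≤ 3/5 — true.
(b) cluster I: |A| = 6, |A ∩ B| = 2; needs |A ∩ B| / |A| ≥ 1/4 — true.
(c) cluster III: |A| = 9, |A ∩ B| = 5; needs |A ∩ B| = 5 — true.
(d) cluster V: |A| = 8, |A ∩ B| = 4; needs |A ∩ B| ≥ |A ∖ B| — true.
(e) cluster IV: |A| = 9, |A ∩ B| = 5; needs |A ∩ B| > |A ∖ B| — true.

5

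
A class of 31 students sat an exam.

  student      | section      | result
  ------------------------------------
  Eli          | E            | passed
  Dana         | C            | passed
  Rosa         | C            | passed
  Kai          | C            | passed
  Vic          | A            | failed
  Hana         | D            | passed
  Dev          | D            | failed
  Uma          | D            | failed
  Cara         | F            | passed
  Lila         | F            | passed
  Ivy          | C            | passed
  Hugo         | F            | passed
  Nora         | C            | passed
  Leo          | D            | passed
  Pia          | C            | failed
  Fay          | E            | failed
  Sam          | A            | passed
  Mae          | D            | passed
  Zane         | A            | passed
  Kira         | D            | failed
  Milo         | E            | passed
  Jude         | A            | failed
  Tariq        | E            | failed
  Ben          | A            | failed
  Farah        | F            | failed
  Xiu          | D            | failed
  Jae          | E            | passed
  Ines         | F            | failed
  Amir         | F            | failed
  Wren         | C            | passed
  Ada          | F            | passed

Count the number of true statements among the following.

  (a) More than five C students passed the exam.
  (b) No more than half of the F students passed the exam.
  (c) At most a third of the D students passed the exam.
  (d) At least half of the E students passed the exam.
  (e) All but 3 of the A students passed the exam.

(a) C: |A| = 7, |A ∩ B| = 6; needs |A ∩ B| > 5 — true.
(b) F: |A| = 7, |A ∩ B| = 4; needs |A ∩ B| ≤ |A ∖ B| — false.
(c) D: |A| = 7, |A ∩ B| = 3; needs |A ∩ B| / |A| ≤ 1/3 — false.
(d) E: |A| = 5, |A ∩ B| = 3; needs |A ∩ B| ≥ |A ∖ B| — true.
(e) A: |A| = 5, |A ∩ B| = 2; needs |A ∖ B| = 3 — true.

3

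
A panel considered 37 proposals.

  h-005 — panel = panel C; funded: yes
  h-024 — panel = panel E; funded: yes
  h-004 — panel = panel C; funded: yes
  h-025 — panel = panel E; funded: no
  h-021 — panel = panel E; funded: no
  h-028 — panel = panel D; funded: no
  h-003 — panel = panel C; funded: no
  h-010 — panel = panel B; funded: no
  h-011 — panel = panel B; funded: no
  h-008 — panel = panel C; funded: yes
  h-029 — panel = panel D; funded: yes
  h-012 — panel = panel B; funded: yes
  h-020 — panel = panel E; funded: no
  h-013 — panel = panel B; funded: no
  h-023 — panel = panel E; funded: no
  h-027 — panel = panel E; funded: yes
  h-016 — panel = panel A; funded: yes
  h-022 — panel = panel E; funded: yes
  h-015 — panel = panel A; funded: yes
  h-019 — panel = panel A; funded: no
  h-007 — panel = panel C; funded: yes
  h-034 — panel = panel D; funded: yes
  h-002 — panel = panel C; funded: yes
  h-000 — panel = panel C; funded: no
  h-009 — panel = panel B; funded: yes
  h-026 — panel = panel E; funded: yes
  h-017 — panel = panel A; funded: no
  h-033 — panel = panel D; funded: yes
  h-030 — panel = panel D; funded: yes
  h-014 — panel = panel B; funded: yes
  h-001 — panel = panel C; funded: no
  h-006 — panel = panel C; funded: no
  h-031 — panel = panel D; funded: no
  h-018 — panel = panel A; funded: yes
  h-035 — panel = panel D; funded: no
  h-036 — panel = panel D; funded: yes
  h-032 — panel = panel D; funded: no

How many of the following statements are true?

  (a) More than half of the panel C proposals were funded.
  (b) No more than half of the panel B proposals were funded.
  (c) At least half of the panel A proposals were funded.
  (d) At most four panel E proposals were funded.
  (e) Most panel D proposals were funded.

5

(a) panel C: |A| = 9, |A ∩ B| = 5; needs |A ∩ B| > |A ∖ B| — true.
(b) panel B: |A| = 6, |A ∩ B| = 3; needs |A ∩ B| ≤ |A ∖ B| — true.
(c) panel A: |A| = 5, |A ∩ B| = 3; needs |A ∩ B| ≥ |A ∖ B| — true.
(d) panel E: |A| = 8, |A ∩ B| = 4; needs |A ∩ B| ≤ 4 — true.
(e) panel D: |A| = 9, |A ∩ B| = 5; needs |A ∩ B| > |A ∖ B| — true.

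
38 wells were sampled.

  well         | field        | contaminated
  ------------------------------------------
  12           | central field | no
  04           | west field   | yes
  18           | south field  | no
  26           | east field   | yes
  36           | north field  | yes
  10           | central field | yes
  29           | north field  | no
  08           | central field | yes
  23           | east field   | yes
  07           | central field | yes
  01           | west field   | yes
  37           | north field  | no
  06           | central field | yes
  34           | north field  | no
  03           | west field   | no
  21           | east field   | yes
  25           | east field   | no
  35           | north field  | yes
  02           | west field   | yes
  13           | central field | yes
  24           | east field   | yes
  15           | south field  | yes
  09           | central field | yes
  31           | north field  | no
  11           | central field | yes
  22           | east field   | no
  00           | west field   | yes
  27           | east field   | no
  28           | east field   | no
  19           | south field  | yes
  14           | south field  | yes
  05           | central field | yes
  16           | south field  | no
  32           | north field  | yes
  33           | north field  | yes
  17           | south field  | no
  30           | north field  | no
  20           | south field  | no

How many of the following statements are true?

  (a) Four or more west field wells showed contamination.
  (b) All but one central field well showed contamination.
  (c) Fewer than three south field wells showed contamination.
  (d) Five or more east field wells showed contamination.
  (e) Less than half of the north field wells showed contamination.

(a) west field: |A| = 5, |A ∩ B| = 4; needs |A ∩ B| ≥ 4 — true.
(b) central field: |A| = 9, |A ∩ B| = 8; needs |A ∖ B| = 1 — true.
(c) south field: |A| = 7, |A ∩ B| = 3; needs |A ∩ B| < 3 — false.
(d) east field: |A| = 8, |A ∩ B| = 4; needs |A ∩ B| ≥ 5 — false.
(e) north field: |A| = 9, |A ∩ B| = 4; needs |A ∩ B| < |A ∖ B| — true.

3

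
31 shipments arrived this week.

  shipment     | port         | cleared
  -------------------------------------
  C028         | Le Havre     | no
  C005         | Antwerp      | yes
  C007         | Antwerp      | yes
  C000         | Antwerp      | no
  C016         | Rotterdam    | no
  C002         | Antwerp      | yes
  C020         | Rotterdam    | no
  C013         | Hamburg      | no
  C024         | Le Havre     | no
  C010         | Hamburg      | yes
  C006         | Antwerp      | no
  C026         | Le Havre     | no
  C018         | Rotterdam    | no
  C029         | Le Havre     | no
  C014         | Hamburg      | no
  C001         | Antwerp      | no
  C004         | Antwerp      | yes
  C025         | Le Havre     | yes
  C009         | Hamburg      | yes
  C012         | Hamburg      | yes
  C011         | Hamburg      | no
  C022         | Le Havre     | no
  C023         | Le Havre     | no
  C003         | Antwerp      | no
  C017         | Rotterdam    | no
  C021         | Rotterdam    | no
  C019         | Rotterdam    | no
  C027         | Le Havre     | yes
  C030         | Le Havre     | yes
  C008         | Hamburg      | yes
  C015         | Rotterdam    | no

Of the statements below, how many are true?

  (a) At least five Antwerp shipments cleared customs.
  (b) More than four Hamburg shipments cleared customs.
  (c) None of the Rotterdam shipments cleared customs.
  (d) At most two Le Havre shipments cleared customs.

(a) Antwerp: |A| = 8, |A ∩ B| = 4; needs |A ∩ B| ≥ 5 — false.
(b) Hamburg: |A| = 7, |A ∩ B| = 4; needs |A ∩ B| > 4 — false.
(c) Rotterdam: |A| = 7, |A ∩ B| = 0; needs A ∩ B = ∅ (|A ∩ B| = 0) — true.
(d) Le Havre: |A| = 9, |A ∩ B| = 3; needs |A ∩ B| ≤ 2 — false.

1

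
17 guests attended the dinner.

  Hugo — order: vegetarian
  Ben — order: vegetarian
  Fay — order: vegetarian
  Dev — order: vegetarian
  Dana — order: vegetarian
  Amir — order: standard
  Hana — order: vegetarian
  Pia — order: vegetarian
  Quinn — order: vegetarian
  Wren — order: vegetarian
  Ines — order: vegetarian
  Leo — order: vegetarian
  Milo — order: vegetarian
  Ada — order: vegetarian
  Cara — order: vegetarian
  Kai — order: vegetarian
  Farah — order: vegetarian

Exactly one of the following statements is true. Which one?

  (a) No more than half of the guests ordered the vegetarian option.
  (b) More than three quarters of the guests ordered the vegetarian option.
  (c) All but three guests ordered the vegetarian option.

|A| = 17, |A ∩ B| = 16, |A ∖ B| = 1.
(a) requires |A ∩ B| ≤ |A ∖ B|: false.
(b) requires |A ∩ B| / |A| > 3/4: true.
(c) requires |A ∖ B| = 3: false.

(b)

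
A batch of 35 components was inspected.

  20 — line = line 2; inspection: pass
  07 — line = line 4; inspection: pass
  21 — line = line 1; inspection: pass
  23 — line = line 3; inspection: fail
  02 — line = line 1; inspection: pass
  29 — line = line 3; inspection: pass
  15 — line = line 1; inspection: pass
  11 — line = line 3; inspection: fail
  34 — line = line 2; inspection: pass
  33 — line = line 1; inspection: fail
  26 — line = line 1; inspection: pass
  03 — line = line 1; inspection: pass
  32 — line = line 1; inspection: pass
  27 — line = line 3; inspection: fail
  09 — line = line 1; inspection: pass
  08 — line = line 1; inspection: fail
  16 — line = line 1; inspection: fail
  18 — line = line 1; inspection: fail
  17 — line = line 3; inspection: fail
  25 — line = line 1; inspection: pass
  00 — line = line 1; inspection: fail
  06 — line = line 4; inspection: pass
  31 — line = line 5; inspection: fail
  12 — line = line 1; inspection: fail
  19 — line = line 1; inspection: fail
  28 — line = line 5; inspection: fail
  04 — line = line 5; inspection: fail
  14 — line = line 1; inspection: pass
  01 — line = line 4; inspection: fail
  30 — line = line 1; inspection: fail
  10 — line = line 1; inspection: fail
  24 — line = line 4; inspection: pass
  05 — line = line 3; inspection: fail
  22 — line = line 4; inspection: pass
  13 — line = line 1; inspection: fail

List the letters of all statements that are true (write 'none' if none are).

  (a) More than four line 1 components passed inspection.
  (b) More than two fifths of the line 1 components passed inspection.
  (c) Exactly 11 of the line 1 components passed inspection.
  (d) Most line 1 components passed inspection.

|A| = 19, |A ∩ B| = 9, |A ∖ B| = 10.
(a) |A ∩ B| > 4: holds.
(b) |A ∩ B| / |A| > 2/5: holds.
(c) |A ∩ B| = 11: fails.
(d) |A ∩ B| > |A ∖ B|: fails.

(a), (b)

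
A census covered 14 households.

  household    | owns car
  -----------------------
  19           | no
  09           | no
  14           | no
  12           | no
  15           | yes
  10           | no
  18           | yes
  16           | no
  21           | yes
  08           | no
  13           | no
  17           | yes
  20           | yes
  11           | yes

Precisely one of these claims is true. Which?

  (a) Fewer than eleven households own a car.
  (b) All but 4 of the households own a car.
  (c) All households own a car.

|A| = 14, |A ∩ B| = 6, |A ∖ B| = 8.
(a) requires |A ∩ B| < 11: true.
(b) requires |A ∖ B| = 4: false.
(c) requires A ⊆ B, i.e. every element of A is in B (|A ∖ B| = 0): false.

(a)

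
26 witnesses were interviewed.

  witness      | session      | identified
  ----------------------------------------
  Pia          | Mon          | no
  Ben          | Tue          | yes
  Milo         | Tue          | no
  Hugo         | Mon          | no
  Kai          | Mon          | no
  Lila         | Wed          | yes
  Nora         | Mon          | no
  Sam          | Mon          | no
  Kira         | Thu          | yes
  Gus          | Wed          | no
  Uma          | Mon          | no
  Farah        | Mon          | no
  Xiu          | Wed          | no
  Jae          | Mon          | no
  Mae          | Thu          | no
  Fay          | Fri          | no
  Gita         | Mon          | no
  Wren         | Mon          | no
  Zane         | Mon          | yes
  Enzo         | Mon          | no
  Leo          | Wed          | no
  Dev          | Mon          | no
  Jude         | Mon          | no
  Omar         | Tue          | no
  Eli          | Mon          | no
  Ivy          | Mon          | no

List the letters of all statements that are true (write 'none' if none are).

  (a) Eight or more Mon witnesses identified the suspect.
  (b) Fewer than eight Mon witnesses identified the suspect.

|A| = 16, |A ∩ B| = 1, |A ∖ B| = 15.
(a) |A ∩ B| ≥ 8: fails.
(b) |A ∩ B| < 8: holds.

(b)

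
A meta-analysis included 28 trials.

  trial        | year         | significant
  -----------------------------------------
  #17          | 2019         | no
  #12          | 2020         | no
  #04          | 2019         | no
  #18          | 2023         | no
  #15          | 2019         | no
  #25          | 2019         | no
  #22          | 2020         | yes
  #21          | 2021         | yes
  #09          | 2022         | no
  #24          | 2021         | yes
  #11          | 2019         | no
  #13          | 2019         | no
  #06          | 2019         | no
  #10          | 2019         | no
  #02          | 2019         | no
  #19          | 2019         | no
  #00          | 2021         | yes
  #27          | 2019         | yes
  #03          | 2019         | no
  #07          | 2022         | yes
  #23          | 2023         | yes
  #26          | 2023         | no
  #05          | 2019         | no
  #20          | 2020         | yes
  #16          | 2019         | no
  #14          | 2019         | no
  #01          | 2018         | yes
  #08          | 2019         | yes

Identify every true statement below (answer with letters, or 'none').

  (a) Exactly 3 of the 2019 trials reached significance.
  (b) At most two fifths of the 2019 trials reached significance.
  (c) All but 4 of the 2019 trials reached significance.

(b)

|A| = 16, |A ∩ B| = 2, |A ∖ B| = 14.
(a) |A ∩ B| = 3: fails.
(b) |A ∩ B| / |A| ≤ 2/5: holds.
(c) |A ∖ B| = 4: fails.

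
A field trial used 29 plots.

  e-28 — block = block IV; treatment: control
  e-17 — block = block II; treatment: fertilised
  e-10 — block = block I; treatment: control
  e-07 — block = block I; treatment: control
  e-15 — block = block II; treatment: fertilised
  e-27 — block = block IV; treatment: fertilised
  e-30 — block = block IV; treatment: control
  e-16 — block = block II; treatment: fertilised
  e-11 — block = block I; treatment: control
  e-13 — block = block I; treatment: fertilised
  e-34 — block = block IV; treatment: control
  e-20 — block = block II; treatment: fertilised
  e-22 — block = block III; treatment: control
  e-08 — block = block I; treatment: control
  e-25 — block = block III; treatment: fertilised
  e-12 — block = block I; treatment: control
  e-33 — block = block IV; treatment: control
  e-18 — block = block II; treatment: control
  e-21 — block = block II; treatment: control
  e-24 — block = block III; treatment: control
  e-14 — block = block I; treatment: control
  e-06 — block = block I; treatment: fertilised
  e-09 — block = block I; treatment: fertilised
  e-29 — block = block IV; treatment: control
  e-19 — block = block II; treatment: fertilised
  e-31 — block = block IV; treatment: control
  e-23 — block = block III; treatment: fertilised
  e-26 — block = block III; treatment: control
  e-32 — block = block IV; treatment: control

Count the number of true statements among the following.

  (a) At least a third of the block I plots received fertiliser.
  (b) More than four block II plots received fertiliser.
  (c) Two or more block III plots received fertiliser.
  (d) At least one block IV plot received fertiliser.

(a) block I: |A| = 9, |A ∩ B| = 3; needs |A ∩ B| / |A| ≥ 1/3 — true.
(b) block II: |A| = 7, |A ∩ B| = 5; needs |A ∩ B| > 4 — true.
(c) block III: |A| = 5, |A ∩ B| = 2; needs |A ∩ B| ≥ 2 — true.
(d) block IV: |A| = 8, |A ∩ B| = 1; needs A ∩ B ≠ ∅ (|A ∩ B| ≥ 1) — true.

4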